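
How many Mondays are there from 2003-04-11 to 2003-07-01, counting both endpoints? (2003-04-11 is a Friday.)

2003-04-11 is a Friday; the first Monday on or after it is 2003-04-14 (3 days later).
From 2003-04-14 to 2003-07-01: 16 + 31 + 30 + 1 = 78 days (rest of April, May, June, July).
78 ÷ 7 = 11 full weeks with remainder 1, so 11 more Mondays after the first → 12.

12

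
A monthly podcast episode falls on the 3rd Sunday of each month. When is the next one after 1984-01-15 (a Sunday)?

1984-02-19

January 1984 starts on a Sunday; its first Sunday is the 1st, so the 3rd Sunday is the 15th — 1984-01-15.
That is not after 1984-01-15, so look at February 1984.
February 1984 starts on a Wednesday; its first Sunday is the 5th, so the 3rd Sunday is the 19th — 1984-02-19.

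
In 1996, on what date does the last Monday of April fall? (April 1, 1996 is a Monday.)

April 1996 begins on a Monday, so the first Monday is April 1.
April 1996 has 30 days. Adding weeks: 1, 8, 15, 22, 29 — the last one ≤ 30 is the 29th.

29 April 1996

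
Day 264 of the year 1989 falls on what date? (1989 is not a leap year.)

1989-09-21

January has 31 days (264 − 31 = 233 remain).
February has 28 days (233 − 28 = 205 remain).
March has 31 days (205 − 31 = 174 remain).
April has 30 days (174 − 30 = 144 remain).
May has 31 days (144 − 31 = 113 remain).
June has 30 days (113 − 30 = 83 remain).
July has 31 days (83 − 31 = 52 remain).
August has 31 days (52 − 31 = 21 remain).
21 into September → September 21.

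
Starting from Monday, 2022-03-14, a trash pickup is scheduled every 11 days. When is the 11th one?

The 11th occurrence is 10 intervals after the first: 10 × 11 = 110 days after 2022-03-14.
March has 31 days — 17 days to the end of March leaves 93.
April has 30 days (63 left).
May has 31 days (32 left).
June has 30 days (2 left).
2 days into July → 2022-07-02.

2022-07-02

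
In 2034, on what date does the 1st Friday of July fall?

July 2034 begins on a Saturday, so the first Friday is July 7 (6 days later).

2034-07-07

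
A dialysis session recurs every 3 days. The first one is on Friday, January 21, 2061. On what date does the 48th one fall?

The 48th occurrence is 47 intervals after the first: 47 × 3 = 141 days after January 21, 2061.
January has 31 days — 10 days to the end of January leaves 131.
February has 28 days (103 left).
March has 31 days (72 left).
April has 30 days (42 left).
May has 31 days (11 left).
11 days into June → June 11, 2061.

June 11, 2061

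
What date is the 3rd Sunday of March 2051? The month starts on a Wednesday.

19 March 2051

March 2051 begins on a Wednesday, so the first Sunday is March 5 (4 days later).
The 3rd Sunday is 2 weeks later: 5 + 14 = 19.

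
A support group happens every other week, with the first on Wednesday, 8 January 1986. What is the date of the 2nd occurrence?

The 2nd occurrence is 1 interval after the first: 1 × 14 = 14 days after 8 January 1986.
14 days later is 22 January 1986.

22 January 1986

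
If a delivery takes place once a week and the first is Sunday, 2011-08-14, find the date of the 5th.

2011-09-11

The 5th occurrence is 4 intervals after the first: 4 × 7 = 28 days after 2011-08-14.
August has 31 days — 17 days to the end of August leaves 11.
11 days into September → 2011-09-11.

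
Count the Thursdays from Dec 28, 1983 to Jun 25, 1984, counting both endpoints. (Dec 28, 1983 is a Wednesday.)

Dec 28, 1983 is a Wednesday; the first Thursday on or after it is Dec 29, 1983 (1 day later).
From Dec 29, 1983 to Jun 25, 1984: 2 + 31 + 29 + 31 + 30 + 31 + 25 = 179 days (rest of Dec, Jan, Feb, Mar, Apr, May, Jun).
179 ÷ 7 = 25 full weeks with remainder 4, so 25 more Thursdays after the first → 26.

26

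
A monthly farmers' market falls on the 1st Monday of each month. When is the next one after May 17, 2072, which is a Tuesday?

May 2072 starts on a Sunday, so its 1st Monday is May 2, 2072 (1 day in).
That is not after May 17, 2072, so look at June 2072.
June 2072 starts on a Wednesday, so its 1st Monday is June 6, 2072 (5 days in).

June 6, 2072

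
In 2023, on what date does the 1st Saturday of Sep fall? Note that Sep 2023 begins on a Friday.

Sep 2023 begins on a Friday, so the first Saturday is Sep 2 (1 day later).

Sep 2, 2023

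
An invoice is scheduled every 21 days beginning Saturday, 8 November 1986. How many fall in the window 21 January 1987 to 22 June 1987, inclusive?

Occurrences land 21·i days after 8 November 1986 for i = 0, 1, 2, …
21 January 1987 is 74 days after the start; 74 ÷ 21 = 3 remainder 11; since the remainder is 11, round up to i = 4. First occurrence in the window: #5 on 31 January 1987 (4×21 = 84 days in).
22 June 1987 is 226 days after the start; 226 ÷ 21 = 10 remainder 16. Last occurrence in the window: #11 on 6 June 1987.
Occurrences #5 through #11: 7 in total.

7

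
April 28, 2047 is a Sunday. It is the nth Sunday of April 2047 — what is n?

4th

Day 28 falls in week ⌈28/7⌉ of the month.
Days 1–7 hold the 1st Sunday, 8–14 the 2nd, 15–21 the 3rd, 22–28 the 4th, 29–31 the 5th.
28 is in the range for the 4th.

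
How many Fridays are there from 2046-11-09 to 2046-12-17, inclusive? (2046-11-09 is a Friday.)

2046-11-09 is a Friday; the first Friday on or after it is 2046-11-09.
From 2046-11-09 to 2046-12-17: 21 + 17 = 38 days (rest of November, December).
38 ÷ 7 = 5 full weeks with remainder 3, so 5 more Fridays after the first → 6.

6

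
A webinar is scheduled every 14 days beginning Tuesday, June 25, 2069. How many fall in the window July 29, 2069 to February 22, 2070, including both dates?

15

Occurrences land 14·i days after June 25, 2069 for i = 0, 1, 2, …
July 29, 2069 is 34 days after the start; 34 ÷ 14 = 2 remainder 6; since the remainder is 6, round up to i = 3. First occurrence in the window: #4 on August 6, 2069 (3×14 = 42 days in).
February 22, 2070 is 242 days after the start; 242 ÷ 14 = 17 remainder 4. Last occurrence in the window: #18 on February 18, 2070.
Occurrences #4 through #18: 15 in total.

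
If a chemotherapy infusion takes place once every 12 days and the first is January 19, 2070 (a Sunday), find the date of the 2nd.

The 2nd occurrence is 1 interval after the first: 1 × 12 = 12 days after January 19, 2070.
12 days later is January 31, 2070.

January 31, 2070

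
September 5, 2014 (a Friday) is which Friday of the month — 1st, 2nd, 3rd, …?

1st

Day 5 falls in week ⌈5/7⌉ of the month.
Days 1–7 hold the 1st Friday, 8–14 the 2nd, 15–21 the 3rd, 22–28 the 4th, 29–31 the 5th.
5 is in the range for the 1st.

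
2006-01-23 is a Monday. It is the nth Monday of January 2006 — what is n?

4th

Day 23 falls in week ⌈23/7⌉ of the month.
Days 1–7 hold the 1st Monday, 8–14 the 2nd, 15–21 the 3rd, 22–28 the 4th, 29–31 the 5th.
23 is in the range for the 4th.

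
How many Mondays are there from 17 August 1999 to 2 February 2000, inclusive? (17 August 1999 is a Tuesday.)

17 August 1999 is a Tuesday; the first Monday on or after it is 23 August 1999 (6 days later).
From 23 August 1999 to 2 February 2000: 8 + 30 + 31 + 30 + 31 + 31 + 2 = 163 days (rest of August, September, October, November, December, January, February).
163 ÷ 7 = 23 full weeks with remainder 2, so 23 more Mondays after the first → 24.

24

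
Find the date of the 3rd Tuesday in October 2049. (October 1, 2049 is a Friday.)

October 2049 begins on a Friday, so the first Tuesday is October 5 (4 days later).
The 3rd Tuesday is 2 weeks later: 5 + 14 = 19.

19 October 2049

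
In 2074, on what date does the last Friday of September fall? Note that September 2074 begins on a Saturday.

September 2074 begins on a Saturday, so the first Friday is September 7 (6 days later).
September 2074 has 30 days. Adding weeks: 7, 14, 21, 28 — the last one ≤ 30 is the 28th.

September 28, 2074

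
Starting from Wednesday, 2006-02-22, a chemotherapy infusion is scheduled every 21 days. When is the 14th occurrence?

2006-11-22

The 14th occurrence is 13 intervals after the first: 13 × 21 = 273 days after 2006-02-22.
February has 28 days — 6 days to the end of February leaves 267.
March has 31 days (236 left).
April has 30 days (206 left).
May has 31 days (175 left).
June has 30 days (145 left).
July has 31 days (114 left).
August has 31 days (83 left).
September has 30 days (53 left).
October has 31 days (22 left).
22 days into November → 2006-11-22.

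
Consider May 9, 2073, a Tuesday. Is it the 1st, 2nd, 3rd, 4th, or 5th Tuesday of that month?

Day 9 falls in week ⌈9/7⌉ of the month.
Days 1–7 hold the 1st Tuesday, 8–14 the 2nd, 15–21 the 3rd, 22–28 the 4th, 29–31 the 5th.
9 is in the range for the 2nd.

2nd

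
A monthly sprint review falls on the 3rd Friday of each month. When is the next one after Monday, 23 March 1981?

March 1981 starts on a Sunday; its first Friday is the 6th, so the 3rd Friday is the 20th — 20 March 1981.
That is not after 23 March 1981, so look at April 1981.
April 1981 starts on a Wednesday; its first Friday is the 3rd, so the 3rd Friday is the 17th — 17 April 1981.

17 April 1981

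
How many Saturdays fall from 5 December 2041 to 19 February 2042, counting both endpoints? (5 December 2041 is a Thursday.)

11

5 December 2041 is a Thursday; the first Saturday on or after it is 7 December 2041 (2 days later).
From 7 December 2041 to 19 February 2042: 24 + 31 + 19 = 74 days (rest of December, January, February).
74 ÷ 7 = 10 full weeks with remainder 4, so 10 more Saturdays after the first → 11.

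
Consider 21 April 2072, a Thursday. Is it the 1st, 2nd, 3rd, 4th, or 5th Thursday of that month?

Day 21 falls in week ⌈21/7⌉ of the month.
Days 1–7 hold the 1st Thursday, 8–14 the 2nd, 15–21 the 3rd, 22–28 the 4th, 29–31 the 5th.
21 is in the range for the 3rd.

3rd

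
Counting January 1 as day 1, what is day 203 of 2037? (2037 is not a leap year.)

January has 31 days (203 − 31 = 172 remain).
February has 28 days (172 − 28 = 144 remain).
March has 31 days (144 − 31 = 113 remain).
April has 30 days (113 − 30 = 83 remain).
May has 31 days (83 − 31 = 52 remain).
June has 30 days (52 − 30 = 22 remain).
22 into July → July 22.

22 July 2037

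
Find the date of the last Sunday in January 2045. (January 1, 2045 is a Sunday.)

January 2045 begins on a Sunday, so the first Sunday is January 1.
January 2045 has 31 days. Adding weeks: 1, 8, 15, 22, 29 — the last one ≤ 31 is the 29th.

2045-01-29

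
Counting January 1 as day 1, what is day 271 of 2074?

January has 31 days (271 − 31 = 240 remain).
February has 28 days (240 − 28 = 212 remain).
March has 31 days (212 − 31 = 181 remain).
April has 30 days (181 − 30 = 151 remain).
May has 31 days (151 − 31 = 120 remain).
June has 30 days (120 − 30 = 90 remain).
July has 31 days (90 − 31 = 59 remain).
August has 31 days (59 − 31 = 28 remain).
28 into September → September 28.

September 28, 2074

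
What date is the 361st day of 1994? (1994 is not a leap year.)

December 27, 1994

January has 31 days (361 − 31 = 330 remain).
February has 28 days (330 − 28 = 302 remain).
March has 31 days (302 − 31 = 271 remain).
April has 30 days (271 − 30 = 241 remain).
May has 31 days (241 − 31 = 210 remain).
June has 30 days (210 − 30 = 180 remain).
July has 31 days (180 − 31 = 149 remain).
August has 31 days (149 − 31 = 118 remain).
September has 30 days (118 − 30 = 88 remain).
October has 31 days (88 − 31 = 57 remain).
November has 30 days (57 − 30 = 27 remain).
27 into December → December 27.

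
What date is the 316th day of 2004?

Jan has 31 days (316 − 31 = 285 remain).
Feb has 29 days (285 − 29 = 256 remain).
Mar has 31 days (256 − 31 = 225 remain).
Apr has 30 days (225 − 30 = 195 remain).
May has 31 days (195 − 31 = 164 remain).
Jun has 30 days (164 − 30 = 134 remain).
Jul has 31 days (134 − 31 = 103 remain).
Aug has 31 days (103 − 31 = 72 remain).
Sep has 30 days (72 − 30 = 42 remain).
Oct has 31 days (42 − 31 = 11 remain).
11 into Nov → Nov 11.

Nov 11, 2004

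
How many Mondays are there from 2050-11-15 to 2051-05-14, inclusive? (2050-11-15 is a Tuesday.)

2050-11-15 is a Tuesday; the first Monday on or after it is 2050-11-21 (6 days later).
From 2050-11-21 to 2051-05-14: 9 + 31 + 31 + 28 + 31 + 30 + 14 = 174 days (rest of November, December, January, February, March, April, May).
174 ÷ 7 = 24 full weeks with remainder 6, so 24 more Mondays after the first → 25.

25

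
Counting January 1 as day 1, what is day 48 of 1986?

January has 31 days (48 − 31 = 17 remain).
17 into February → February 17.

1986-02-17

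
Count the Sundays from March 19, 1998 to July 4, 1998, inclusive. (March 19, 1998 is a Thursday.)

15

March 19, 1998 is a Thursday; the first Sunday on or after it is March 22, 1998 (3 days later).
From March 22, 1998 to July 4, 1998: 9 + 30 + 31 + 30 + 4 = 104 days (rest of March, April, May, June, July).
104 ÷ 7 = 14 full weeks with remainder 6, so 14 more Sundays after the first → 15.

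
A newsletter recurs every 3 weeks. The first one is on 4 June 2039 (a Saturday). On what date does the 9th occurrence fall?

The 9th occurrence is 8 intervals after the first: 8 × 21 = 168 days after 4 June 2039.
June has 30 days — 26 days to the end of June leaves 142.
July has 31 days (111 left).
August has 31 days (80 left).
September has 30 days (50 left).
October has 31 days (19 left).
19 days into November → 19 November 2039.

19 November 2039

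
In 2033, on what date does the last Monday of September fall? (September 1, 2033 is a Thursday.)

September 2033 begins on a Thursday, so the first Monday is September 5 (4 days later).
September 2033 has 30 days. Adding weeks: 5, 12, 19, 26 — the last one ≤ 30 is the 26th.

26 September 2033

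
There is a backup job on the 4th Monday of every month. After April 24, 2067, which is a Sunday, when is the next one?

April 2067 starts on a Friday; its first Monday is the 4th, so the 4th Monday is the 25th — April 25, 2067.
April 25, 2067 is after April 24, 2067, so that is the next one.

April 25, 2067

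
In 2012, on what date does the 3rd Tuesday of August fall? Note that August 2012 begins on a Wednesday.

August 21, 2012

August 2012 begins on a Wednesday, so the first Tuesday is August 7 (6 days later).
The 3rd Tuesday is 2 weeks later: 7 + 14 = 21.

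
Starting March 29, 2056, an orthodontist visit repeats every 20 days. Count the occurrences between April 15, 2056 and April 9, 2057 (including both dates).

18

Occurrences land 20·i days after March 29, 2056 for i = 0, 1, 2, …
April 15, 2056 is 17 days after the start; 17 ÷ 20 = 0 remainder 17; since the remainder is 17, round up to i = 1. First occurrence in the window: #2 on April 18, 2056 (1×20 = 20 days in).
April 9, 2057 is 376 days after the start; 376 ÷ 20 = 18 remainder 16. Last occurrence in the window: #19 on March 24, 2057.
Occurrences #2 through #19: 18 in total.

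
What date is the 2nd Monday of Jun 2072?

Jun 13, 2072

Jun 2072 begins on a Wednesday, so the first Monday is Jun 6 (5 days later).
The 2nd Monday is 1 weeks later: 6 + 7 = 13.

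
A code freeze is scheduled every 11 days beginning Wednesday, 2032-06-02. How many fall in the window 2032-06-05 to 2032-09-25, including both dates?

10

Occurrences land 11·i days after 2032-06-02 for i = 0, 1, 2, …
2032-06-05 is 3 days after the start; 3 ÷ 11 = 0 remainder 3; since the remainder is 3, round up to i = 1. First occurrence in the window: #2 on 2032-06-13 (1×11 = 11 days in).
2032-09-25 is 115 days after the start; 115 ÷ 11 = 10 remainder 5. Last occurrence in the window: #11 on 2032-09-20.
Occurrences #2 through #11: 10 in total.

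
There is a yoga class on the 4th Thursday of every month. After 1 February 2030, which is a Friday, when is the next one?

February 2030 starts on a Friday; its first Thursday is the 7th, so the 4th Thursday is the 28th — 28 February 2030.
28 February 2030 is after 1 February 2030, so that is the next one.

28 February 2030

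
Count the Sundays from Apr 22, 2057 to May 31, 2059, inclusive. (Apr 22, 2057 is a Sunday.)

110

Apr 22, 2057 is a Sunday; the first Sunday on or after it is Apr 22, 2057.
From Apr 22, 2057 to May 31, 2059: 253 + 365 + 151 = 769 days (rest of 2057, 2058, to May 31, 2059 in 2059).
769 ÷ 7 = 109 full weeks with remainder 6, so 109 more Sundays after the first → 110.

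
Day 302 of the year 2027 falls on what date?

January has 31 days (302 − 31 = 271 remain).
February has 28 days (271 − 28 = 243 remain).
March has 31 days (243 − 31 = 212 remain).
April has 30 days (212 − 30 = 182 remain).
May has 31 days (182 − 31 = 151 remain).
June has 30 days (151 − 30 = 121 remain).
July has 31 days (121 − 31 = 90 remain).
August has 31 days (90 − 31 = 59 remain).
September has 30 days (59 − 30 = 29 remain).
29 into October → October 29.

2027-10-29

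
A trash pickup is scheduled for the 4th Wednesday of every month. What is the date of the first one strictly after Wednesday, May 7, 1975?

May 1975 starts on a Thursday; its first Wednesday is the 7th, so the 4th Wednesday is the 28th — May 28, 1975.
May 28, 1975 is after May 7, 1975, so that is the next one.

May 28, 1975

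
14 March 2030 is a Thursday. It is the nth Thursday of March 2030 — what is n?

2nd

Day 14 falls in week ⌈14/7⌉ of the month.
Days 1–7 hold the 1st Thursday, 8–14 the 2nd, 15–21 the 3rd, 22–28 the 4th, 29–31 the 5th.
14 is in the range for the 2nd.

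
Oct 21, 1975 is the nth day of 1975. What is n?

294

Days in months before Oct: 31 + 28 + 31 + 30 + 31 + 30 + 31 + 31 + 30 = 273.
Plus 21 days into Oct → day 294.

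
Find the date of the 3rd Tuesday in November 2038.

November 16, 2038

November 2038 begins on a Monday, so the first Tuesday is November 2 (1 day later).
The 3rd Tuesday is 2 weeks later: 2 + 14 = 16.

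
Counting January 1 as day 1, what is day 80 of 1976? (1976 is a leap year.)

20 March 1976

January has 31 days (80 − 31 = 49 remain).
February has 29 days (49 − 29 = 20 remain).
20 into March → March 20.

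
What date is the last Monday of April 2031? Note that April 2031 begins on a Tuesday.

April 2031 begins on a Tuesday, so the first Monday is April 7 (6 days later).
April 2031 has 30 days. Adding weeks: 7, 14, 21, 28 — the last one ≤ 30 is the 28th.

28 April 2031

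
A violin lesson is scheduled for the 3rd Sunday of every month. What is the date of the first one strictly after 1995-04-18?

April 1995 starts on a Saturday; its first Sunday is the 2nd, so the 3rd Sunday is the 16th — 1995-04-16.
That is not after 1995-04-18, so look at May 1995.
May 1995 starts on a Monday; its first Sunday is the 7th, so the 3rd Sunday is the 21st — 1995-05-21.

1995-05-21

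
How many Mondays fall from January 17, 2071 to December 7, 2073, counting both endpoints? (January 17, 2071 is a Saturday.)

January 17, 2071 is a Saturday; the first Monday on or after it is January 19, 2071 (2 days later).
From January 19, 2071 to December 7, 2073: 346 + 366 + 341 = 1053 days (rest of 2071, 2072, to December 7, 2073 in 2073).
1053 ÷ 7 = 150 full weeks with remainder 3, so 150 more Mondays after the first → 151.

151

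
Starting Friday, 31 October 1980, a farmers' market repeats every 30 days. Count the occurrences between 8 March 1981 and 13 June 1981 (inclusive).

Occurrences land 30·i days after 31 October 1980 for i = 0, 1, 2, …
8 March 1981 is 128 days after the start; 128 ÷ 30 = 4 remainder 8; since the remainder is 8, round up to i = 5. First occurrence in the window: #6 on 30 March 1981 (5×30 = 150 days in).
13 June 1981 is 225 days after the start; 225 ÷ 30 = 7 remainder 15. Last occurrence in the window: #8 on 29 May 1981.
Occurrences #6 through #8: 3 in total.

3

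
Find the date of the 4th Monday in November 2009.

2009-11-23

November 2009 begins on a Sunday, so the first Monday is November 2 (1 day later).
The 4th Monday is 3 weeks later: 2 + 21 = 23.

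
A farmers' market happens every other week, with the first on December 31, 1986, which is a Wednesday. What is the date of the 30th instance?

The 30th occurrence is 29 intervals after the first: 29 × 14 = 406 days after December 31, 1986.
December has 31 days — 0 days to the end of December leaves 406.
1987 has 365 days (41 left).
January has 31 days (10 left).
10 days into February → February 10, 1988.

February 10, 1988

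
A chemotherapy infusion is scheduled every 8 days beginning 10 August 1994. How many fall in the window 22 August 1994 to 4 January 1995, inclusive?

17

Occurrences land 8·i days after 10 August 1994 for i = 0, 1, 2, …
22 August 1994 is 12 days after the start; 12 ÷ 8 = 1 remainder 4; since the remainder is 4, round up to i = 2. First occurrence in the window: #3 on 26 August 1994 (2×8 = 16 days in).
4 January 1995 is 147 days after the start; 147 ÷ 8 = 18 remainder 3. Last occurrence in the window: #19 on 1 January 1995.
Occurrences #3 through #19: 17 in total.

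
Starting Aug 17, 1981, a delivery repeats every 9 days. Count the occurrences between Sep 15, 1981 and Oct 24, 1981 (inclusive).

Occurrences land 9·i days after Aug 17, 1981 for i = 0, 1, 2, …
Sep 15, 1981 is 29 days after the start; 29 ÷ 9 = 3 remainder 2; since the remainder is 2, round up to i = 4. First occurrence in the window: #5 on Sep 22, 1981 (4×9 = 36 days in).
Oct 24, 1981 is 68 days after the start; 68 ÷ 9 = 7 remainder 5. Last occurrence in the window: #8 on Oct 19, 1981.
Occurrences #5 through #8: 4 in total.

4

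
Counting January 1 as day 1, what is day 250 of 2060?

Jan has 31 days (250 − 31 = 219 remain).
Feb has 29 days (219 − 29 = 190 remain).
Mar has 31 days (190 − 31 = 159 remain).
Apr has 30 days (159 − 30 = 129 remain).
May has 31 days (129 − 31 = 98 remain).
Jun has 30 days (98 − 30 = 68 remain).
Jul has 31 days (68 − 31 = 37 remain).
Aug has 31 days (37 − 31 = 6 remain).
6 into Sep → Sep 6.

Sep 6, 2060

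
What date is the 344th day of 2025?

January has 31 days (344 − 31 = 313 remain).
February has 28 days (313 − 28 = 285 remain).
March has 31 days (285 − 31 = 254 remain).
April has 30 days (254 − 30 = 224 remain).
May has 31 days (224 − 31 = 193 remain).
June has 30 days (193 − 30 = 163 remain).
July has 31 days (163 − 31 = 132 remain).
August has 31 days (132 − 31 = 101 remain).
September has 30 days (101 − 30 = 71 remain).
October has 31 days (71 − 31 = 40 remain).
November has 30 days (40 − 30 = 10 remain).
10 into December → December 10.

10 December 2025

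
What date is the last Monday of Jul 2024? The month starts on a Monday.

Jul 2024 begins on a Monday, so the first Monday is Jul 1.
Jul 2024 has 31 days. Adding weeks: 1, 8, 15, 22, 29 — the last one ≤ 31 is the 29th.

Jul 29, 2024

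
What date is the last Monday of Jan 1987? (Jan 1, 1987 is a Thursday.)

Jan 26, 1987

Jan 1987 begins on a Thursday, so the first Monday is Jan 5 (4 days later).
Jan 1987 has 31 days. Adding weeks: 5, 12, 19, 26 — the last one ≤ 31 is the 26th.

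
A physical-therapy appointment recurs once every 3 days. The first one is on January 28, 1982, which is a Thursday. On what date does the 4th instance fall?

The 4th occurrence is 3 intervals after the first: 3 × 3 = 9 days after January 28, 1982.
January has 31 days — 3 days to the end of January leaves 6.
6 days into February → February 6, 1982.

February 6, 1982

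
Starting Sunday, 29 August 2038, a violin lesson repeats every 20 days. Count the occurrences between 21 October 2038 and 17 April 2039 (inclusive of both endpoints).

Occurrences land 20·i days after 29 August 2038 for i = 0, 1, 2, …
21 October 2038 is 53 days after the start; 53 ÷ 20 = 2 remainder 13; since the remainder is 13, round up to i = 3. First occurrence in the window: #4 on 28 October 2038 (3×20 = 60 days in).
17 April 2039 is 231 days after the start; 231 ÷ 20 = 11 remainder 11. Last occurrence in the window: #12 on 6 April 2039.
Occurrences #4 through #12: 9 in total.

9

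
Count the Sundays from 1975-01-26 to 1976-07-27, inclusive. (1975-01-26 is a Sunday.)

1975-01-26 is a Sunday; the first Sunday on or after it is 1975-01-26.
From 1975-01-26 to 1976-07-27: 339 + 209 = 548 days (rest of 1975, to 1976-07-27 in 1976).
548 ÷ 7 = 78 full weeks with remainder 2, so 78 more Sundays after the first → 79.

79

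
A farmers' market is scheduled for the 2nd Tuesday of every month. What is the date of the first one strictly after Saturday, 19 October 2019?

12 November 2019

October 2019 starts on a Tuesday; its first Tuesday is the 1st, so the 2nd Tuesday is the 8th — 8 October 2019.
That is not after 19 October 2019, so look at November 2019.
November 2019 starts on a Friday; its first Tuesday is the 5th, so the 2nd Tuesday is the 12th — 12 November 2019.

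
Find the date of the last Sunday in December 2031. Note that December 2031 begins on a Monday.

28 December 2031

December 2031 begins on a Monday, so the first Sunday is December 7 (6 days later).
December 2031 has 31 days. Adding weeks: 7, 14, 21, 28 — the last one ≤ 31 is the 28th.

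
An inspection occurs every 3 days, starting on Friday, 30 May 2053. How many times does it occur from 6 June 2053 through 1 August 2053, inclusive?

19

Occurrences land 3·i days after 30 May 2053 for i = 0, 1, 2, …
6 June 2053 is 7 days after the start; 7 ÷ 3 = 2 remainder 1; since the remainder is 1, round up to i = 3. First occurrence in the window: #4 on 8 June 2053 (3×3 = 9 days in).
1 August 2053 is 63 days after the start; 63 ÷ 3 = 21 remainder 0. Last occurrence in the window: #22 on 1 August 2053.
Occurrences #4 through #22: 19 in total.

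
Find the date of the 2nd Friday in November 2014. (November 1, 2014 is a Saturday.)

2014-11-14

November 2014 begins on a Saturday, so the first Friday is November 7 (6 days later).
The 2nd Friday is 1 weeks later: 7 + 7 = 14.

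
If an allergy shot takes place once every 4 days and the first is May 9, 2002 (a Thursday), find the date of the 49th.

The 49th occurrence is 48 intervals after the first: 48 × 4 = 192 days after May 9, 2002.
May has 31 days — 22 days to the end of May leaves 170.
Jun has 30 days (140 left).
Jul has 31 days (109 left).
Aug has 31 days (78 left).
Sep has 30 days (48 left).
Oct has 31 days (17 left).
17 days into Nov → Nov 17, 2002.

Nov 17, 2002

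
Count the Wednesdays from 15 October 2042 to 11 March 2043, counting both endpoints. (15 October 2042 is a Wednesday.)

22

15 October 2042 is a Wednesday; the first Wednesday on or after it is 15 October 2042.
From 15 October 2042 to 11 March 2043: 16 + 30 + 31 + 31 + 28 + 11 = 147 days (rest of October, November, December, January, February, March).
147 ÷ 7 = 21 full weeks with remainder 0, so 21 more Wednesdays after the first → 22.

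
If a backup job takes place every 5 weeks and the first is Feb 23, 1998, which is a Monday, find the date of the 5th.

Jul 13, 1998

The 5th occurrence is 4 intervals after the first: 4 × 35 = 140 days after Feb 23, 1998.
Feb has 28 days — 5 days to the end of Feb leaves 135.
Mar has 31 days (104 left).
Apr has 30 days (74 left).
May has 31 days (43 left).
Jun has 30 days (13 left).
13 days into Jul → Jul 13, 1998.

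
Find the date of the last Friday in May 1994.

May 1994 begins on a Sunday, so the first Friday is May 6 (5 days later).
May 1994 has 31 days. Adding weeks: 6, 13, 20, 27 — the last one ≤ 31 is the 27th.

May 27, 1994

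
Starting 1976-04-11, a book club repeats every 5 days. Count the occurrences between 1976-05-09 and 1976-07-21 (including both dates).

Occurrences land 5·i days after 1976-04-11 for i = 0, 1, 2, …
1976-05-09 is 28 days after the start; 28 ÷ 5 = 5 remainder 3; since the remainder is 3, round up to i = 6. First occurrence in the window: #7 on 1976-05-11 (6×5 = 30 days in).
1976-07-21 is 101 days after the start; 101 ÷ 5 = 20 remainder 1. Last occurrence in the window: #21 on 1976-07-20.
Occurrences #7 through #21: 15 in total.

15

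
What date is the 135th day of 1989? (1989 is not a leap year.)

1989-05-15

January has 31 days (135 − 31 = 104 remain).
February has 28 days (104 − 28 = 76 remain).
March has 31 days (76 − 31 = 45 remain).
April has 30 days (45 − 30 = 15 remain).
15 into May → May 15.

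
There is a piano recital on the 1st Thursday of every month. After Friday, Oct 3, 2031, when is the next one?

Nov 6, 2031

Oct 2031 starts on a Wednesday, so its 1st Thursday is Oct 2, 2031 (1 day in).
That is not after Oct 3, 2031, so look at Nov 2031.
Nov 2031 starts on a Saturday, so its 1st Thursday is Nov 6, 2031 (5 days in).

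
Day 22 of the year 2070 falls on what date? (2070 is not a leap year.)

January 22, 2070

22 into January → January 22.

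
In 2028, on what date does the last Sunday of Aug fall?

Aug 27, 2028

The first Sunday of Aug 2028 is Aug 6.
Aug 2028 has 31 days. Adding weeks: 6, 13, 20, 27 — the last one ≤ 31 is the 27th.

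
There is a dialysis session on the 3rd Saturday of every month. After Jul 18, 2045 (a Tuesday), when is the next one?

Jul 2045 starts on a Saturday; its first Saturday is the 1st, so the 3rd Saturday is the 15th — Jul 15, 2045.
That is not after Jul 18, 2045, so look at Aug 2045.
Aug 2045 starts on a Tuesday; its first Saturday is the 5th, so the 3rd Saturday is the 19th — Aug 19, 2045.

Aug 19, 2045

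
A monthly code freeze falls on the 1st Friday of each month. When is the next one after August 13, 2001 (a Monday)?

September 7, 2001

August 2001 starts on a Wednesday, so its 1st Friday is August 3, 2001 (2 days in).
That is not after August 13, 2001, so look at September 2001.
September 2001 starts on a Saturday, so its 1st Friday is September 7, 2001 (6 days in).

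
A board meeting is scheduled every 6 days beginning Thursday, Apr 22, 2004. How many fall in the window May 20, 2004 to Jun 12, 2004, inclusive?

Occurrences land 6·i days after Apr 22, 2004 for i = 0, 1, 2, …
May 20, 2004 is 28 days after the start; 28 ÷ 6 = 4 remainder 4; since the remainder is 4, round up to i = 5. First occurrence in the window: #6 on May 22, 2004 (5×6 = 30 days in).
Jun 12, 2004 is 51 days after the start; 51 ÷ 6 = 8 remainder 3. Last occurrence in the window: #9 on Jun 9, 2004.
Occurrences #6 through #9: 4 in total.

4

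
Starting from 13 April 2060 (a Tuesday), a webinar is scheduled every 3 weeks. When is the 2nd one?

The 2nd occurrence is 1 interval after the first: 1 × 21 = 21 days after 13 April 2060.
April has 30 days — 17 days to the end of April leaves 4.
4 days into May → 4 May 2060.

4 May 2060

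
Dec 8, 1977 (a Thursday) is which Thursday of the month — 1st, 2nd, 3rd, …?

Day 8 falls in week ⌈8/7⌉ of the month.
Days 1–7 hold the 1st Thursday, 8–14 the 2nd, 15–21 the 3rd, 22–28 the 4th, 29–31 the 5th.
8 is in the range for the 2nd.

2nd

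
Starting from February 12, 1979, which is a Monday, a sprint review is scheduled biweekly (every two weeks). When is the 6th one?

The 6th occurrence is 5 intervals after the first: 5 × 14 = 70 days after February 12, 1979.
February has 28 days — 16 days to the end of February leaves 54.
March has 31 days (23 left).
23 days into April → April 23, 1979.

April 23, 1979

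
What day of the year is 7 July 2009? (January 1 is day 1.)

188

Days in months before July: 31 + 28 + 31 + 30 + 31 + 30 = 181.
Plus 7 days into July → day 188.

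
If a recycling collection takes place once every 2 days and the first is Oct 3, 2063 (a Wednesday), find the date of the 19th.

The 19th occurrence is 18 intervals after the first: 18 × 2 = 36 days after Oct 3, 2063.
Oct has 31 days — 28 days to the end of Oct leaves 8.
8 days into Nov → Nov 8, 2063.

Nov 8, 2063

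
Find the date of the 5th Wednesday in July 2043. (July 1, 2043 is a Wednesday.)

July 2043 begins on a Wednesday, so the first Wednesday is July 1.
The 5th Wednesday is 4 weeks later: 1 + 28 = 29.

2043-07-29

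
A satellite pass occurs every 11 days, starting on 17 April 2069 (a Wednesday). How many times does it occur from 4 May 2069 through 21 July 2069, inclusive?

Occurrences land 11·i days after 17 April 2069 for i = 0, 1, 2, …
4 May 2069 is 17 days after the start; 17 ÷ 11 = 1 remainder 6; since the remainder is 6, round up to i = 2. First occurrence in the window: #3 on 9 May 2069 (2×11 = 22 days in).
21 July 2069 is 95 days after the start; 95 ÷ 11 = 8 remainder 7. Last occurrence in the window: #9 on 14 July 2069.
Occurrences #3 through #9: 7 in total.

7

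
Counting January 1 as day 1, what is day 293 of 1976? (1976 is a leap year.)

January has 31 days (293 − 31 = 262 remain).
February has 29 days (262 − 29 = 233 remain).
March has 31 days (233 − 31 = 202 remain).
April has 30 days (202 − 30 = 172 remain).
May has 31 days (172 − 31 = 141 remain).
June has 30 days (141 − 30 = 111 remain).
July has 31 days (111 − 31 = 80 remain).
August has 31 days (80 − 31 = 49 remain).
September has 30 days (49 − 30 = 19 remain).
19 into October → October 19.

19 October 1976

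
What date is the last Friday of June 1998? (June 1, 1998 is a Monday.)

June 26, 1998

June 1998 begins on a Monday, so the first Friday is June 5 (4 days later).
June 1998 has 30 days. Adding weeks: 5, 12, 19, 26 — the last one ≤ 30 is the 26th.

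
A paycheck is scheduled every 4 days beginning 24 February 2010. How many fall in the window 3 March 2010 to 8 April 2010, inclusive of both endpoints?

Occurrences land 4·i days after 24 February 2010 for i = 0, 1, 2, …
3 March 2010 is 7 days after the start; 7 ÷ 4 = 1 remainder 3; since the remainder is 3, round up to i = 2. First occurrence in the window: #3 on 4 March 2010 (2×4 = 8 days in).
8 April 2010 is 43 days after the start; 43 ÷ 4 = 10 remainder 3. Last occurrence in the window: #11 on 5 April 2010.
Occurrences #3 through #11: 9 in total.

9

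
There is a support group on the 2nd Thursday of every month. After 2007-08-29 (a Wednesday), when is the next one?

2007-09-13

August 2007 starts on a Wednesday; its first Thursday is the 2nd, so the 2nd Thursday is the 9th — 2007-08-09.
That is not after 2007-08-29, so look at September 2007.
September 2007 starts on a Saturday; its first Thursday is the 6th, so the 2nd Thursday is the 13th — 2007-09-13.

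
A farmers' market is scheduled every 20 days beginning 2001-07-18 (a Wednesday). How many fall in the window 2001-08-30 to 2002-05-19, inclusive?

13

Occurrences land 20·i days after 2001-07-18 for i = 0, 1, 2, …
2001-08-30 is 43 days after the start; 43 ÷ 20 = 2 remainder 3; since the remainder is 3, round up to i = 3. First occurrence in the window: #4 on 2001-09-16 (3×20 = 60 days in).
2002-05-19 is 305 days after the start; 305 ÷ 20 = 15 remainder 5. Last occurrence in the window: #16 on 2002-05-14.
Occurrences #4 through #16: 13 in total.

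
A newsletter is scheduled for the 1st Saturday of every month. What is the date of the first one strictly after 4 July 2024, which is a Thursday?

6 July 2024

July 2024 starts on a Monday, so its 1st Saturday is 6 July 2024 (5 days in).
6 July 2024 is after 4 July 2024, so that is the next one.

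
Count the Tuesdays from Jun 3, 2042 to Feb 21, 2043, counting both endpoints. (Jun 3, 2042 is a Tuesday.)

38

Jun 3, 2042 is a Tuesday; the first Tuesday on or after it is Jun 3, 2042.
From Jun 3, 2042 to Feb 21, 2043: 27 + 31 + 31 + 30 + 31 + 30 + 31 + 31 + 21 = 263 days (rest of Jun, Jul, Aug, Sep, Oct, Nov, Dec, Jan, Feb).
263 ÷ 7 = 37 full weeks with remainder 4, so 37 more Tuesdays after the first → 38.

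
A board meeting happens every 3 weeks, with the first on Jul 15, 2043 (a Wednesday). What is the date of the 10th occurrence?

The 10th occurrence is 9 intervals after the first: 9 × 21 = 189 days after Jul 15, 2043.
Jul has 31 days — 16 days to the end of Jul leaves 173.
Aug has 31 days (142 left).
Sep has 30 days (112 left).
Oct has 31 days (81 left).
Nov has 30 days (51 left).
Dec has 31 days (20 left).
20 days into Jan → Jan 20, 2044.

Jan 20, 2044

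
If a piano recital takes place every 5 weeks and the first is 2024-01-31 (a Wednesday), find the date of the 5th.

2024-06-19

The 5th occurrence is 4 intervals after the first: 4 × 35 = 140 days after 2024-01-31.
January has 31 days — 0 days to the end of January leaves 140.
February has 29 days (111 left).
March has 31 days (80 left).
April has 30 days (50 left).
May has 31 days (19 left).
19 days into June → 2024-06-19.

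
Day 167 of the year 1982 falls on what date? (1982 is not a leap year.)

June 16, 1982

January has 31 days (167 − 31 = 136 remain).
February has 28 days (136 − 28 = 108 remain).
March has 31 days (108 − 31 = 77 remain).
April has 30 days (77 − 30 = 47 remain).
May has 31 days (47 − 31 = 16 remain).
16 into June → June 16.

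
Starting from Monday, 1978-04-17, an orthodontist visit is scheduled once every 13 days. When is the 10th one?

The 10th occurrence is 9 intervals after the first: 9 × 13 = 117 days after 1978-04-17.
April has 30 days — 13 days to the end of April leaves 104.
May has 31 days (73 left).
June has 30 days (43 left).
July has 31 days (12 left).
12 days into August → 1978-08-12.

1978-08-12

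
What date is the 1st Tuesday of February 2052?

2052-02-06

February 2052 begins on a Thursday, so the first Tuesday is February 6 (5 days later).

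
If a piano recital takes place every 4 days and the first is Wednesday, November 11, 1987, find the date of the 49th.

The 49th occurrence is 48 intervals after the first: 48 × 4 = 192 days after November 11, 1987.
November has 30 days — 19 days to the end of November leaves 173.
December has 31 days (142 left).
January has 31 days (111 left).
February has 29 days (82 left).
March has 31 days (51 left).
April has 30 days (21 left).
21 days into May → May 21, 1988.

May 21, 1988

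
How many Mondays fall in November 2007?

4

1 November 2007 is a Thursday; the first Monday on or after it is 5 November 2007 (4 days later).
From 5 November 2007 to 30 November 2007 is 30 − 5 = 25 days.
25 ÷ 7 = 3 full weeks with remainder 4, so 3 more Mondays after the first → 4.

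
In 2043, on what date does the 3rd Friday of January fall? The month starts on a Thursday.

January 2043 begins on a Thursday, so the first Friday is January 2 (1 day later).
The 3rd Friday is 2 weeks later: 2 + 14 = 16.

January 16, 2043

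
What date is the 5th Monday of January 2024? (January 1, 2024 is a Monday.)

January 29, 2024

January 2024 begins on a Monday, so the first Monday is January 1.
The 5th Monday is 4 weeks later: 1 + 28 = 29.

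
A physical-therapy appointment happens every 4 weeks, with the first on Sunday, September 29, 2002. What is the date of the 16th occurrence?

November 23, 2003

The 16th occurrence is 15 intervals after the first: 15 × 28 = 420 days after September 29, 2002.
September has 30 days — 1 day to the end of September leaves 419.
From end of September to end of 2002 is 92 days (327 left).
January has 31 days (296 left).
February has 28 days (268 left).
March has 31 days (237 left).
April has 30 days (207 left).
May has 31 days (176 left).
June has 30 days (146 left).
July has 31 days (115 left).
August has 31 days (84 left).
September has 30 days (54 left).
October has 31 days (23 left).
23 days into November → November 23, 2003.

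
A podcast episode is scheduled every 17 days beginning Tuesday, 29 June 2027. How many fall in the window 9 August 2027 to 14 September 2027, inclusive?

2

Occurrences land 17·i days after 29 June 2027 for i = 0, 1, 2, …
9 August 2027 is 41 days after the start; 41 ÷ 17 = 2 remainder 7; since the remainder is 7, round up to i = 3. First occurrence in the window: #4 on 19 August 2027 (3×17 = 51 days in).
14 September 2027 is 77 days after the start; 77 ÷ 17 = 4 remainder 9. Last occurrence in the window: #5 on 5 September 2027.
Occurrences #4 through #5: 2 in total.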